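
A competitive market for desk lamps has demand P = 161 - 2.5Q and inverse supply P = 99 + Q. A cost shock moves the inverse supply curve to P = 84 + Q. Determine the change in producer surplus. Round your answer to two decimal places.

85.10

Initial equilibrium: Q_0 = 17.7143, P_0 = 116.7143; CS_0 = (1/2)(17.7143)(44.2857) = 392.2449, PS_0 = (1/2)(17.7143)(17.7143) = 156.898.
New equilibrium: 161 - 2.5Q = 84 + Q gives Q_1 = 22, P_1 = 106; CS_1 = 605, PS_1 = 242.
Change in producer surplus = 242 - 156.898 = 85.102.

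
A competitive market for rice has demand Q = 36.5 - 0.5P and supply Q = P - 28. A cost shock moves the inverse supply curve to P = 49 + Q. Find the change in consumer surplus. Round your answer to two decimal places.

Rewriting demand in inverse form: P = 73 - 2Q.
Rewriting supply in inverse form: P = 28 + Q.
Initial equilibrium: Q_0 = 15, P_0 = 43; CS_0 = (1/2)(15)(30) = 225, PS_0 = (1/2)(15)(15) = 112.5.
New equilibrium: 73 - 2Q = 49 + Q gives Q_1 = 8, P_1 = 57; CS_1 = 64, PS_1 = 32.
Change in consumer surplus = 64 - 225 = -161.

-161.00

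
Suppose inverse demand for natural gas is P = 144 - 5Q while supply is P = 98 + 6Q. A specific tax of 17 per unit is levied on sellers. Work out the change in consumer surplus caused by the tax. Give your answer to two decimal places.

-26.34

Without the tax, 144 - 5Q = 98 + 6Q so Q* = 4.1818 and P* = 123.0909.
With the tax, sellers need 17 more per unit: 144 - 5Q = 98 + 6Q + 17, so Q_t = 2.6364. Buyers pay P_b = 130.8182; sellers receive P_s = P_b - 17 = 113.8182.
Consumers lose the trapezoid between P* and P_b out to Q_t plus the triangle from Q_t to Q*: change in CS = 17.376 - 43.719 = -26.343.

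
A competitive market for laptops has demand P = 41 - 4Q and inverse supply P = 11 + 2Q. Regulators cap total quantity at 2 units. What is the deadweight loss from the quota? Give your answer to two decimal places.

Without the quota, 41 - 4Q = 11 + 2Q gives Q* = 5.
At Q = 2 the demand price is 41 - 4(2) = 33 and the supply price is 11 + 2(2) = 15.
Deadweight loss is the triangle between the curves from 2 to 5: (1/2)(33 - 15)(5 - 2) = 27.

27.00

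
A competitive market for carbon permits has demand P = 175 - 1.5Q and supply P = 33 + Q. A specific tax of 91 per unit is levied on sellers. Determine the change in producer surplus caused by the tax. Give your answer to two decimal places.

Without the tax, 175 - 1.5Q = 33 + Q so Q* = 56.8 and P* = 89.8.
With the tax, sellers need 91 more per unit: 175 - 1.5Q = 33 + Q + 91, so Q_t = 20.4. Buyers pay P_b = 144.4; sellers receive P_s = P_b - 91 = 53.4.
PS falls from (1/2)(56.8)(56.8) = 1613.12 to (1/2)(20.4)(20.4) = 208.08, a change of -1405.04.

-1405.04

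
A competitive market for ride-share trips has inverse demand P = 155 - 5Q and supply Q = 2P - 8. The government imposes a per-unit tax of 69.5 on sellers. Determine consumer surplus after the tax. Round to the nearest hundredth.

Rewriting supply in inverse form: P = 4 + 0.5Q.
Pre-tax equilibrium: 155 - 5Q = 4 + 0.5Q gives Q* = 27.4545, P* = 17.7273.
With the tax, sellers need 69.5 more per unit: 155 - 5Q = 4 + 0.5Q + 69.5, so Q_t = 14.8182. Buyers pay P_b = 80.9091; sellers receive P_s = P_b - 69.5 = 11.4091.
Consumer surplus is the triangle under demand above P_b: (1/2)(14.8182)(155 - 80.9091) = 548.9463.

548.95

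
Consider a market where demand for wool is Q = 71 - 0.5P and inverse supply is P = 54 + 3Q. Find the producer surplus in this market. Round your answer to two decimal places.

464.64

Rewriting demand in inverse form: P = 142 - 2Q.
Equilibrium: 142 - 2Q = 54 + 3Q, so Q* = 17.6 and P* = 106.8.
Producer surplus is the triangle above supply below P*: (1/2)(17.6)(106.8 - 54) = (1/2)(17.6)(52.8) = 464.64.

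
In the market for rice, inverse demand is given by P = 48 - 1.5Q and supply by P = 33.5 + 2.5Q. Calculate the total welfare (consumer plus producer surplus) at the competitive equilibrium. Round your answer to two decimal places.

26.28

Equilibrium: 48 - 1.5Q = 33.5 + 2.5Q, so Q* = 3.625 and P* = 42.5625.
Total surplus is the full triangle between the curves from 0 to Q*: (1/2)(3.625)(48 - 33.5) = 26.2812.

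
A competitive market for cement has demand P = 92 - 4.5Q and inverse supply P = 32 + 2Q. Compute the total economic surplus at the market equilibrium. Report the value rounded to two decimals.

276.92

Set 92 - 4.5Q = 32 + 2Q, which gives 60 = 6.5Q, so Q* = 9.2308 and P* = 92 - 4.5(9.2308) = 50.4615.
Total surplus is the full triangle between the curves from 0 to Q*: (1/2)(9.2308)(92 - 32) = 276.9231.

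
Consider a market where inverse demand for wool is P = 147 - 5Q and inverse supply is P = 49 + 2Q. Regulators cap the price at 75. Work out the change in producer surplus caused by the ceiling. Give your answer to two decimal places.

Free-market equilibrium: 147 - 5Q = 49 + 2Q gives Q* = 14, P* = 77.
At the ceiling price 75, quantity supplied is (75 - 49)/2 = 13; supply is the short side, so Q = 13 trades at P = 75.
PS goes from (1/2)(14)(28) = 196 to 169 (computed as (75 - 49)(13) - (1/2)(2)(13)^2), a change of -27.

-27.00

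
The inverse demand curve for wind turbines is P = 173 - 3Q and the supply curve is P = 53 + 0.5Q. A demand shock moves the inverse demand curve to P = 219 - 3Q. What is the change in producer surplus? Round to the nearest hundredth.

Initial equilibrium: Q_0 = 34.2857, P_0 = 70.1429; CS_0 = (1/2)(34.2857)(102.8571) = 1763.2653, PS_0 = (1/2)(34.2857)(17.1429) = 293.8776.
New equilibrium: 219 - 3Q = 53 + 0.5Q gives Q_1 = 47.4286, P_1 = 76.7143; CS_1 = 3374.2041, PS_1 = 562.3673.
Change in producer surplus = 562.3673 - 293.8776 = 268.4898.

268.49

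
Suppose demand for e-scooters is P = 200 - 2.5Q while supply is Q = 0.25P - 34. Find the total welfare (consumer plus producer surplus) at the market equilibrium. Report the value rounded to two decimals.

315.08

Rewriting supply in inverse form: P = 136 + 4Q.
Equilibrium: 200 - 2.5Q = 136 + 4Q, so Q* = 9.8462 and P* = 175.3846.
CS = (1/2)(9.8462)(24.6154) = 121.1834 and PS = (1/2)(9.8462)(39.3846) = 193.8935, so total surplus = 315.0769.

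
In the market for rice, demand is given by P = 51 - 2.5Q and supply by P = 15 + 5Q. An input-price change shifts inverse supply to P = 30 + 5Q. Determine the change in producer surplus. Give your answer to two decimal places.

Initial equilibrium: Q_0 = 4.8, P_0 = 39; CS_0 = (1/2)(4.8)(12) = 28.8, PS_0 = (1/2)(4.8)(24) = 57.6.
New equilibrium: 51 - 2.5Q = 30 + 5Q gives Q_1 = 2.8, P_1 = 44; CS_1 = 9.8, PS_1 = 19.6.
Change in producer surplus = 19.6 - 57.6 = -38.

-38.00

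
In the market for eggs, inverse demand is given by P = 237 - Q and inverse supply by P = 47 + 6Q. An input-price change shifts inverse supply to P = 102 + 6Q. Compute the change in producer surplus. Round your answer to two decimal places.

-1094.39

Initial equilibrium: Q_0 = 27.1429, P_0 = 209.8571; CS_0 = (1/2)(27.1429)(27.1429) = 368.3673, PS_0 = (1/2)(27.1429)(162.8571) = 2210.2041.
New equilibrium: 237 - Q = 102 + 6Q gives Q_1 = 19.2857, P_1 = 217.7143; CS_1 = 185.9694, PS_1 = 1115.8163.
Change in producer surplus = 1115.8163 - 2210.2041 = -1094.3878.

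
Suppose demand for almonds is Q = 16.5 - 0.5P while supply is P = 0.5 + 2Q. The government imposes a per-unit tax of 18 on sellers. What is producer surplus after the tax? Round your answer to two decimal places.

13.14

Rewriting demand in inverse form: P = 33 - 2Q.
Pre-tax equilibrium: 33 - 2Q = 0.5 + 2Q gives Q* = 8.125, P* = 16.75.
A tax on sellers shifts supply up by 18: 33 - 2Q = 0.5 + 2Q + 18, so Q_t = 3.625. Buyers pay P_b = 25.75; sellers receive P_s = P_b - 18 = 7.75.
Producer surplus is the triangle above supply below P_s: (1/2)(3.625)(7.75 - 0.5) = 13.1406.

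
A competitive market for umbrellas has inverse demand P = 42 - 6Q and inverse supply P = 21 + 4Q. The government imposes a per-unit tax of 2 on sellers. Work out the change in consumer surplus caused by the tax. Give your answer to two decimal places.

Pre-tax equilibrium: 42 - 6Q = 21 + 4Q gives Q* = 2.1, P* = 29.4.
With the tax, sellers need 2 more per unit: 42 - 6Q = 21 + 4Q + 2, so Q_t = 1.9. Buyers pay P_b = 30.6; sellers receive P_s = P_b - 2 = 28.6.
CS falls from (1/2)(2.1)(12.6) = 13.23 to (1/2)(1.9)(11.4) = 10.83, a change of -2.4.

-2.40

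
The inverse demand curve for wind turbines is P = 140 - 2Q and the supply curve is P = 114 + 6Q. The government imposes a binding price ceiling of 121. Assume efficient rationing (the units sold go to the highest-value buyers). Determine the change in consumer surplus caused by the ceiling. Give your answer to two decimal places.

10.24

Without the control, 140 - 2Q = 114 + 6Q so Q* = 3.25 and P* = 133.5.
At P = 121, sellers supply (121 - 114)/6 = 1.1667 while buyers want more, so the quantity traded is 1.1667 at price 121.
CS goes from (1/2)(3.25)(6.5) = 10.5625 to 20.8056 (computed as (140 - 121)(1.1667) - (1/2)(2)(1.1667)^2), a change of 10.2431.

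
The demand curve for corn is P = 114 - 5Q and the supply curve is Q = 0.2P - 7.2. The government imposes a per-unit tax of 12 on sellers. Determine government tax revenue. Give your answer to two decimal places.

79.20

Rewriting supply in inverse form: P = 36 + 5Q.
Without the tax, 114 - 5Q = 36 + 5Q so Q* = 7.8 and P* = 75.
A tax on sellers shifts supply up by 12: 114 - 5Q = 36 + 5Q + 12, so Q_t = 6.6. Buyers pay P_b = 81; sellers receive P_s = P_b - 12 = 69.
Revenue is the tax times quantity traded: 12 x 6.6 = 79.2.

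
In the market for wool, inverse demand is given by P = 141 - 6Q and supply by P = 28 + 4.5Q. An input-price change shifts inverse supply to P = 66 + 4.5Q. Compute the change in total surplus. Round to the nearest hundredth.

-340.19

Initial equilibrium: Q_0 = 10.7619, P_0 = 76.4286; CS_0 = (1/2)(10.7619)(64.5714) = 347.4558, PS_0 = (1/2)(10.7619)(48.4286) = 260.5918.
New equilibrium: 141 - 6Q = 66 + 4.5Q gives Q_1 = 7.1429, P_1 = 98.1429; CS_1 = 153.0612, PS_1 = 114.7959.
Change in total surplus = (153.0612 + 114.7959) - (347.4558 + 260.5918) = -340.1905.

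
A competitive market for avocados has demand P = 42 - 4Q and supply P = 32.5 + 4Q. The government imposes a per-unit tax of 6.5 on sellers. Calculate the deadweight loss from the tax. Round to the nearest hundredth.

2.64

Pre-tax equilibrium: 42 - 4Q = 32.5 + 4Q gives Q* = 1.1875, P* = 37.25.
A tax on sellers shifts supply up by 6.5: 42 - 4Q = 32.5 + 4Q + 6.5, so Q_t = 0.375. Buyers pay P_b = 40.5; sellers receive P_s = P_b - 6.5 = 34.
The welfare triangle lost has base Q* - Q_t = 0.8125 and height t = 6.5, so DWL = (1/2)(0.8125)(6.5) = 2.6406.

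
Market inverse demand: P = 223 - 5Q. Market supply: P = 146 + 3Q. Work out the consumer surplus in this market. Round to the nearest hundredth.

231.60

Setting demand equal to supply, 77 = 8Q, so Q* = 9.625 and P* = 174.875.
The demand choke price is 223, so CS = (1/2)(Q*)(223 - P*) = (1/2)(9.625)(48.125) = 231.6016.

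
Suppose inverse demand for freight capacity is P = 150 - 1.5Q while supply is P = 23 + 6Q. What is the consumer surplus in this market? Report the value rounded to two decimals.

215.05

Equilibrium: 150 - 1.5Q = 23 + 6Q, so Q* = 16.9333 and P* = 124.6.
The demand choke price is 150, so CS = (1/2)(Q*)(150 - P*) = (1/2)(16.9333)(25.4) = 215.0533.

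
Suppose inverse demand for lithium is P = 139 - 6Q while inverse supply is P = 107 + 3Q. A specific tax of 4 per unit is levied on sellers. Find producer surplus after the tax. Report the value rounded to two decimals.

Pre-tax equilibrium: 139 - 6Q = 107 + 3Q gives Q* = 3.5556, P* = 117.6667.
With the tax, sellers need 4 more per unit: 139 - 6Q = 107 + 3Q + 4, so Q_t = 3.1111. Buyers pay P_b = 120.3333; sellers receive P_s = P_b - 4 = 116.3333.
PS = (1/2)(Q_t)(P_s - 107) = (1/2)(3.1111)(9.3333) = 14.5185.

14.52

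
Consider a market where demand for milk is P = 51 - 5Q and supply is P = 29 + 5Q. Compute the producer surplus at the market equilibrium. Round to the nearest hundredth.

Equilibrium: 51 - 5Q = 29 + 5Q, so Q* = 2.2 and P* = 40.
Producer surplus is the triangle above supply below P*: (1/2)(2.2)(40 - 29) = (1/2)(2.2)(11) = 12.1.

12.10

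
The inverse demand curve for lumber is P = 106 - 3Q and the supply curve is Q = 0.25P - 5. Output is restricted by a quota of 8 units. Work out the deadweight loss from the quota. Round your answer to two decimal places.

Rewriting supply in inverse form: P = 20 + 4Q.
Without the quota, 106 - 3Q = 20 + 4Q gives Q* = 12.2857.
At Q = 8 the demand price is 106 - 3(8) = 82 and the supply price is 20 + 4(8) = 52.
Deadweight loss is the triangle between the curves from 8 to 12.2857: (1/2)(82 - 52)(12.2857 - 8) = 64.2857.

64.29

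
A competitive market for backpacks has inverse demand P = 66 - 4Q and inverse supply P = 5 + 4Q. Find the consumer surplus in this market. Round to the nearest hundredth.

116.28

Setting demand equal to supply, 61 = 8Q, so Q* = 7.625 and P* = 35.5.
The demand choke price is 66, so CS = (1/2)(Q*)(66 - P*) = (1/2)(7.625)(30.5) = 116.2812.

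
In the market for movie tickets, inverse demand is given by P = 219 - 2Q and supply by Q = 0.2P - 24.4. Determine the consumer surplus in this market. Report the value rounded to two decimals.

Rewriting supply in inverse form: P = 122 + 5Q.
Setting demand equal to supply, 97 = 7Q, so Q* = 13.8571 and P* = 191.2857.
Consumer surplus is the triangle under demand above P*: (1/2)(13.8571)(219 - 191.2857) = (1/2)(13.8571)(27.7143) = 192.0204.

192.02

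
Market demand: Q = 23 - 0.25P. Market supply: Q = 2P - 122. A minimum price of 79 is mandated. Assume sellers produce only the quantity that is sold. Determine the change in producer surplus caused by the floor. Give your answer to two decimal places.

44.00

Rewriting demand in inverse form: P = 92 - 4Q.
Rewriting supply in inverse form: P = 61 + 0.5Q.
Without the control, 92 - 4Q = 61 + 0.5Q so Q* = 6.8889 and P* = 64.4444.
At the floor price 79, quantity demanded is (92 - 79)/4 = 3.25; demand is the short side, so Q = 3.25 trades at P = 79.
PS goes from (1/2)(6.8889)(3.4444) = 11.8642 to 55.8594 (computed as (79 - 61)(3.25) - (1/2)(0.5)(3.25)^2), a change of 43.9952.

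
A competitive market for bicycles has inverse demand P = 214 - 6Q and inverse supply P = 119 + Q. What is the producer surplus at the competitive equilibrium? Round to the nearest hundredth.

92.09

Equilibrium: 214 - 6Q = 119 + Q, so Q* = 13.5714 and P* = 132.5714.
The supply curve's price intercept is 119, so PS = (1/2)(Q*)(P* - 119) = (1/2)(13.5714)(13.5714) = 92.0918.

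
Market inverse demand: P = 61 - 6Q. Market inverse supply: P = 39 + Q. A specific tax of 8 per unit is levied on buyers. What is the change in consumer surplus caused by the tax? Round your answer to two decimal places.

Without the tax, 61 - 6Q = 39 + Q so Q* = 3.1429 and P* = 42.1429.
A tax on buyers shifts demand down by 8: (61 - 8) - 6Q = 39 + Q, so Q_t = 2. Buyers pay P_b = 49; sellers receive P_s = P_b - 8 = 41.
CS falls from (1/2)(3.1429)(18.8571) = 29.6327 to (1/2)(2)(12) = 12, a change of -17.6327.

-17.63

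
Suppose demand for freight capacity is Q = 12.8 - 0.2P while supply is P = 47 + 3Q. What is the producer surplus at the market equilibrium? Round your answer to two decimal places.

6.77

Rewriting demand in inverse form: P = 64 - 5Q.
Setting demand equal to supply, 17 = 8Q, so Q* = 2.125 and P* = 53.375.
PS is the area between P* and the supply curve from 0 to Q*: (1/2)(2.125)(6.375) = 6.7734.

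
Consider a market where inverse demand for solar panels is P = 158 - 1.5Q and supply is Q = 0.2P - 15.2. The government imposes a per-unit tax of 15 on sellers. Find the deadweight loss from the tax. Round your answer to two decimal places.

Rewriting supply in inverse form: P = 76 + 5Q.
Without the tax, 158 - 1.5Q = 76 + 5Q so Q* = 12.6154 and P* = 139.0769.
With the tax, sellers need 15 more per unit: 158 - 1.5Q = 76 + 5Q + 15, so Q_t = 10.3077. Buyers pay P_b = 142.5385; sellers receive P_s = P_b - 15 = 127.5385.
The welfare triangle lost has base Q* - Q_t = 2.3077 and height t = 15, so DWL = (1/2)(2.3077)(15) = 17.3077.

17.31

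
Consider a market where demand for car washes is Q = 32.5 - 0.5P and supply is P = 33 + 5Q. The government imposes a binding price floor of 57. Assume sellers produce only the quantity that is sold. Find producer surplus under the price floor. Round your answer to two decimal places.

56.00

Rewriting demand in inverse form: P = 65 - 2Q.
Free-market equilibrium: 65 - 2Q = 33 + 5Q gives Q* = 4.5714, P* = 55.8571.
At the floor price 57, quantity demanded is (65 - 57)/2 = 4; demand is the short side, so Q = 4 trades at P = 57.
The supply price at Q = 4 is 53. PS is the trapezoid between 57 and supply over [0, 4]: (1/2)[(57 - 33) + (57 - 53)](4) = 56.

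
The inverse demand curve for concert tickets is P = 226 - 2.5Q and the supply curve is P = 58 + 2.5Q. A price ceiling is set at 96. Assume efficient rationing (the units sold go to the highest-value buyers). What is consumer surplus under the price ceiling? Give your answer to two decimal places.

Free-market equilibrium: 226 - 2.5Q = 58 + 2.5Q gives Q* = 33.6, P* = 142.
At the ceiling price 96, quantity supplied is (96 - 58)/2.5 = 15.2; supply is the short side, so Q = 15.2 trades at P = 96.
The demand price at Q = 15.2 is 188. CS is the trapezoid between demand and 96 over [0, 15.2]: (1/2)[(226 - 96) + (188 - 96)](15.2) = 1687.2.

1687.20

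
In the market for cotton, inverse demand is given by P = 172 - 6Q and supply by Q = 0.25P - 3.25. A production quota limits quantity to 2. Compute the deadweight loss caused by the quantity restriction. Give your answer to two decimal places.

966.05

Rewriting supply in inverse form: P = 13 + 4Q.
Without the quota, 172 - 6Q = 13 + 4Q gives Q* = 15.9.
At Q = 2 the demand price is 172 - 6(2) = 160 and the supply price is 13 + 4(2) = 21.
DWL = (1/2)(gap between curves at 2) x (Q* - 2) = (1/2)(139)(13.9) = 966.05.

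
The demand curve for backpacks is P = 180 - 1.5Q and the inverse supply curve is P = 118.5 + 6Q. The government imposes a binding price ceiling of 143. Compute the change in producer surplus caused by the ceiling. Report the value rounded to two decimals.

Free-market equilibrium: 180 - 1.5Q = 118.5 + 6Q gives Q* = 8.2, P* = 167.7.
At P = 143, sellers supply (143 - 118.5)/6 = 4.0833 while buyers want more, so the quantity traded is 4.0833 at price 143.
PS goes from (1/2)(8.2)(49.2) = 201.72 to 50.0208 (computed as (143 - 118.5)(4.0833) - (1/2)(6)(4.0833)^2), a change of -151.6992.

-151.70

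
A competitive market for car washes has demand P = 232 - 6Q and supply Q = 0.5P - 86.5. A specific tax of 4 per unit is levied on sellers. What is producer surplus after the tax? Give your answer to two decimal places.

Rewriting supply in inverse form: P = 173 + 2Q.
Without the tax, 232 - 6Q = 173 + 2Q so Q* = 7.375 and P* = 187.75.
With the tax, sellers need 4 more per unit: 232 - 6Q = 173 + 2Q + 4, so Q_t = 6.875. Buyers pay P_b = 190.75; sellers receive P_s = P_b - 4 = 186.75.
Producer surplus is the triangle above supply below P_s: (1/2)(6.875)(186.75 - 173) = 47.2656.

47.27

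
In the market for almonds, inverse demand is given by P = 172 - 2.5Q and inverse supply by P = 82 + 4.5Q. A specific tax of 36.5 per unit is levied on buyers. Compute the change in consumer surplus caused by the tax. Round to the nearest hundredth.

-133.62

Without the tax, 172 - 2.5Q = 82 + 4.5Q so Q* = 12.8571 and P* = 139.8571.
A tax on buyers shifts demand down by 36.5: (172 - 36.5) - 2.5Q = 82 + 4.5Q, so Q_t = 7.6429. Buyers pay P_b = 152.8929; sellers receive P_s = P_b - 36.5 = 116.3929.
CS falls from (1/2)(12.8571)(32.1429) = 206.6327 to (1/2)(7.6429)(19.1071) = 73.0166, a change of -133.6161.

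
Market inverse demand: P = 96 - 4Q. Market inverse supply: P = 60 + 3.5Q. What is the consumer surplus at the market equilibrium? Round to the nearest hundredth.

46.08

Setting demand equal to supply, 36 = 7.5Q, so Q* = 4.8 and P* = 76.8.
CS is the area between the demand curve and P* from 0 to Q*: (1/2)(4.8)(19.2) = 46.08.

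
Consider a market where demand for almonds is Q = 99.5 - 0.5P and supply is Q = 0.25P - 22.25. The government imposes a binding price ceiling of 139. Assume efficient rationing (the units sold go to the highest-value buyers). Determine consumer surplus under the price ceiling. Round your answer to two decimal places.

Rewriting demand in inverse form: P = 199 - 2Q.
Rewriting supply in inverse form: P = 89 + 4Q.
Without the control, 199 - 2Q = 89 + 4Q so Q* = 18.3333 and P* = 162.3333.
At the ceiling price 139, quantity supplied is (139 - 89)/4 = 12.5; supply is the short side, so Q = 12.5 trades at P = 139.
The demand price at Q = 12.5 is 174. CS is the trapezoid between demand and 139 over [0, 12.5]: (1/2)[(199 - 139) + (174 - 139)](12.5) = 593.75.

593.75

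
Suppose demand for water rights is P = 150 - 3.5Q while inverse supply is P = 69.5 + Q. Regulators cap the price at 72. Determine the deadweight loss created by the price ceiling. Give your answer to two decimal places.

532.84

Free-market equilibrium: 150 - 3.5Q = 69.5 + Q gives Q* = 17.8889, P* = 87.3889.
At the ceiling price 72, quantity supplied is (72 - 69.5)/1 = 2.5; supply is the short side, so Q = 2.5 trades at P = 72.
At Q = 2.5 the demand price is 141.25 and the supply price is 72. Deadweight loss is the triangle between the curves from 2.5 to 17.8889: (1/2)(141.25 - 72)(17.8889 - 2.5) = 532.8403.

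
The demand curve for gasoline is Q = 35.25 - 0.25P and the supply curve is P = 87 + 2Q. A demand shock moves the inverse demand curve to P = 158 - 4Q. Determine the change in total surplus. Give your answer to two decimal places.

177.08

Rewriting demand in inverse form: P = 141 - 4Q.
Initial equilibrium: Q_0 = 9, P_0 = 105; CS_0 = (1/2)(9)(36) = 162, PS_0 = (1/2)(9)(18) = 81.
New equilibrium: 158 - 4Q = 87 + 2Q gives Q_1 = 11.8333, P_1 = 110.6667; CS_1 = 280.0556, PS_1 = 140.0278.
Change in total surplus = (280.0556 + 140.0278) - (162 + 81) = 177.0833.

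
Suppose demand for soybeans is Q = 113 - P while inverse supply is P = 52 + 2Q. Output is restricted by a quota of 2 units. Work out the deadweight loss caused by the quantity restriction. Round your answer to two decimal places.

504.17

Rewriting demand in inverse form: P = 113 - Q.
Without the quota, 113 - Q = 52 + 2Q gives Q* = 20.3333.
At Q = 2 the demand price is 113 - (2) = 111 and the supply price is 52 + 2(2) = 56.
DWL = (1/2)(gap between curves at 2) x (Q* - 2) = (1/2)(55)(18.3333) = 504.1667.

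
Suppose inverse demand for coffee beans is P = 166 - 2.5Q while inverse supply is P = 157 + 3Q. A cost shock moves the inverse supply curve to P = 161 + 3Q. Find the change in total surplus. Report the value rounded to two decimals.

-5.09

Initial equilibrium: Q_0 = 1.6364, P_0 = 161.9091; CS_0 = (1/2)(1.6364)(4.0909) = 3.3471, PS_0 = (1/2)(1.6364)(4.9091) = 4.0165.
New equilibrium: 166 - 2.5Q = 161 + 3Q gives Q_1 = 0.9091, P_1 = 163.7273; CS_1 = 1.0331, PS_1 = 1.2397.
Change in total surplus = (1.0331 + 1.2397) - (3.3471 + 4.0165) = -5.0909.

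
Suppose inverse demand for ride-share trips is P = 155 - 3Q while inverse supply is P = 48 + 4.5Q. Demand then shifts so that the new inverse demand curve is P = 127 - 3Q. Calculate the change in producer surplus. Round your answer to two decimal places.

Initial equilibrium: Q_0 = 14.2667, P_0 = 112.2; CS_0 = (1/2)(14.2667)(42.8) = 305.3067, PS_0 = (1/2)(14.2667)(64.2) = 457.96.
New equilibrium: 127 - 3Q = 48 + 4.5Q gives Q_1 = 10.5333, P_1 = 95.4; CS_1 = 166.4267, PS_1 = 249.64.
Change in producer surplus = 249.64 - 457.96 = -208.32.

-208.32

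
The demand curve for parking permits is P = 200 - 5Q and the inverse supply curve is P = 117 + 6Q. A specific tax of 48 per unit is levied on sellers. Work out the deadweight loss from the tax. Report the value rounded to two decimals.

104.73

Without the tax, 200 - 5Q = 117 + 6Q so Q* = 7.5455 and P* = 162.2727.
With the tax, sellers need 48 more per unit: 200 - 5Q = 117 + 6Q + 48, so Q_t = 3.1818. Buyers pay P_b = 184.0909; sellers receive P_s = P_b - 48 = 136.0909.
The welfare triangle lost has base Q* - Q_t = 4.3636 and height t = 48, so DWL = (1/2)(4.3636)(48) = 104.7273.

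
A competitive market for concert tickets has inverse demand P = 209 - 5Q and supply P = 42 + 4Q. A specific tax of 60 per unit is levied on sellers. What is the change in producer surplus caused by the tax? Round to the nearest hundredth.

Pre-tax equilibrium: 209 - 5Q = 42 + 4Q gives Q* = 18.5556, P* = 116.2222.
A tax on sellers shifts supply up by 60: 209 - 5Q = 42 + 4Q + 60, so Q_t = 11.8889. Buyers pay P_b = 149.5556; sellers receive P_s = P_b - 60 = 89.5556.
PS falls from (1/2)(18.5556)(74.2222) = 688.6173 to (1/2)(11.8889)(47.5556) = 282.6914, a change of -405.9259.

-405.93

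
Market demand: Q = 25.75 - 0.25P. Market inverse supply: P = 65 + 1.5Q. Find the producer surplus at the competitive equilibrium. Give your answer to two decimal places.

35.80

Rewriting demand in inverse form: P = 103 - 4Q.
Setting demand equal to supply, 38 = 5.5Q, so Q* = 6.9091 and P* = 75.3636.
PS is the area between P* and the supply curve from 0 to Q*: (1/2)(6.9091)(10.3636) = 35.8017.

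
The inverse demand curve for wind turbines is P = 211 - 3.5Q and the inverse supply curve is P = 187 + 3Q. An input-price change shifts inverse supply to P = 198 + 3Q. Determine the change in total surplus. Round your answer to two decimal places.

-31.31

Initial equilibrium: Q_0 = 3.6923, P_0 = 198.0769; CS_0 = (1/2)(3.6923)(12.9231) = 23.858, PS_0 = (1/2)(3.6923)(11.0769) = 20.4497.
New equilibrium: 211 - 3.5Q = 198 + 3Q gives Q_1 = 2, P_1 = 204; CS_1 = 7, PS_1 = 6.
Change in total surplus = (7 + 6) - (23.858 + 20.4497) = -31.3077.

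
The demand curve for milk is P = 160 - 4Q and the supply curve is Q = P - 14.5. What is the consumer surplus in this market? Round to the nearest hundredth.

Rewriting supply in inverse form: P = 14.5 + Q.
Setting demand equal to supply, 145.5 = 5Q, so Q* = 29.1 and P* = 43.6.
CS is the area between the demand curve and P* from 0 to Q*: (1/2)(29.1)(116.4) = 1693.62.

1693.62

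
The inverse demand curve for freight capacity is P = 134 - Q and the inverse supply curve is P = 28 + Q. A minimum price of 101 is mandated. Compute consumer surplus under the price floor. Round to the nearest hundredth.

Free-market equilibrium: 134 - Q = 28 + Q gives Q* = 53, P* = 81.
At P = 101, buyers demand (134 - 101)/1 = 33 while sellers would supply more, so the quantity traded is 33 at price 101.
CS is the triangle under demand above 101: (1/2)(33)(134 - 101) = 544.5.

544.50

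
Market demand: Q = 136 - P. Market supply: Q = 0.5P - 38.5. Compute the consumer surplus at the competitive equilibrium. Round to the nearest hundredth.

193.39

Rewriting demand in inverse form: P = 136 - Q.
Rewriting supply in inverse form: P = 77 + 2Q.
Equilibrium: 136 - Q = 77 + 2Q, so Q* = 19.6667 and P* = 116.3333.
CS is the area between the demand curve and P* from 0 to Q*: (1/2)(19.6667)(19.6667) = 193.3889.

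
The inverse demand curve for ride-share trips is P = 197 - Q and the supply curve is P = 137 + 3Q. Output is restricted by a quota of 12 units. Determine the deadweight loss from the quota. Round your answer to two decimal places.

Without the quota, 197 - Q = 137 + 3Q gives Q* = 15.
At Q = 12 the demand price is 197 - (12) = 185 and the supply price is 137 + 3(12) = 173.
Deadweight loss is the triangle between the curves from 12 to 15: (1/2)(185 - 173)(15 - 12) = 18.

18.00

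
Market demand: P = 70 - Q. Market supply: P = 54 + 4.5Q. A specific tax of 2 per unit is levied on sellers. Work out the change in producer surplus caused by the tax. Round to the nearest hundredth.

Pre-tax equilibrium: 70 - Q = 54 + 4.5Q gives Q* = 2.9091, P* = 67.0909.
With the tax, sellers need 2 more per unit: 70 - Q = 54 + 4.5Q + 2, so Q_t = 2.5455. Buyers pay P_b = 67.4545; sellers receive P_s = P_b - 2 = 65.4545.
PS falls from (1/2)(2.9091)(13.0909) = 19.0413 to (1/2)(2.5455)(11.4545) = 14.5785, a change of -4.4628.

-4.46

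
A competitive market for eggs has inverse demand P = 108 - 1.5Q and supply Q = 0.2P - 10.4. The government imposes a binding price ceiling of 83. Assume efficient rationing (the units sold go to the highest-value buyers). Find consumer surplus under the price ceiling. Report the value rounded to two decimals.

Rewriting supply in inverse form: P = 52 + 5Q.
Free-market equilibrium: 108 - 1.5Q = 52 + 5Q gives Q* = 8.6154, P* = 95.0769.
At P = 83, sellers supply (83 - 52)/5 = 6.2 while buyers want more, so the quantity traded is 6.2 at price 83.
The demand price at Q = 6.2 is 98.7. CS is the trapezoid between demand and 83 over [0, 6.2]: (1/2)[(108 - 83) + (98.7 - 83)](6.2) = 126.17.

126.17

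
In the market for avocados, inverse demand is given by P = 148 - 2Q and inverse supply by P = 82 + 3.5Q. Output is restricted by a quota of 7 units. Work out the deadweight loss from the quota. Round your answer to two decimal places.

Without the quota, 148 - 2Q = 82 + 3.5Q gives Q* = 12.
At Q = 7 the demand price is 148 - 2(7) = 134 and the supply price is 82 + 3.5(7) = 106.5.
DWL = (1/2)(gap between curves at 7) x (Q* - 7) = (1/2)(27.5)(5) = 68.75.

68.75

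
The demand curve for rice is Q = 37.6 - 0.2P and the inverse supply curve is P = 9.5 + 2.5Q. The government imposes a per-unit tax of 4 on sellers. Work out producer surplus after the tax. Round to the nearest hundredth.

676.67

Rewriting demand in inverse form: P = 188 - 5Q.
Pre-tax equilibrium: 188 - 5Q = 9.5 + 2.5Q gives Q* = 23.8, P* = 69.
With the tax, sellers need 4 more per unit: 188 - 5Q = 9.5 + 2.5Q + 4, so Q_t = 23.2667. Buyers pay P_b = 71.6667; sellers receive P_s = P_b - 4 = 67.6667.
Producer surplus is the triangle above supply below P_s: (1/2)(23.2667)(67.6667 - 9.5) = 676.6722.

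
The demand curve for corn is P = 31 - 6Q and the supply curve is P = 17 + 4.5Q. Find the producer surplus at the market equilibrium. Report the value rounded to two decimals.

4.00

Set 31 - 6Q = 17 + 4.5Q, which gives 14 = 10.5Q, so Q* = 1.3333 and P* = 31 - 6(1.3333) = 23.
PS is the area between P* and the supply curve from 0 to Q*: (1/2)(1.3333)(6) = 4.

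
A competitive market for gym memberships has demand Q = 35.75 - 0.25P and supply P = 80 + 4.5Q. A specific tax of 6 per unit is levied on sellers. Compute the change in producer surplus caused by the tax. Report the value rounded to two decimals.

-22.42

Rewriting demand in inverse form: P = 143 - 4Q.
Without the tax, 143 - 4Q = 80 + 4.5Q so Q* = 7.4118 and P* = 113.3529.
A tax on sellers shifts supply up by 6: 143 - 4Q = 80 + 4.5Q + 6, so Q_t = 6.7059. Buyers pay P_b = 116.1765; sellers receive P_s = P_b - 6 = 110.1765.
Producers lose the trapezoid between P_s and P* out to Q_t plus the triangle from Q_t to Q*: change in PS = 101.1799 - 123.6021 = -22.4221.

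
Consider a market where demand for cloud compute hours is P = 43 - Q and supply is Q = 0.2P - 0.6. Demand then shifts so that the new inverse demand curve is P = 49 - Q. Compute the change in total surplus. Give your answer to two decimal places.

Rewriting supply in inverse form: P = 3 + 5Q.
Initial equilibrium: Q_0 = 6.6667, P_0 = 36.3333; CS_0 = (1/2)(6.6667)(6.6667) = 22.2222, PS_0 = (1/2)(6.6667)(33.3333) = 111.1111.
New equilibrium: 49 - Q = 3 + 5Q gives Q_1 = 7.6667, P_1 = 41.3333; CS_1 = 29.3889, PS_1 = 146.9444.
Change in total surplus = (29.3889 + 146.9444) - (22.2222 + 111.1111) = 43.

43.00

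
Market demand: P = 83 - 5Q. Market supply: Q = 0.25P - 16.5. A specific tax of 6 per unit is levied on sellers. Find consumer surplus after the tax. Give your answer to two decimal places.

Rewriting supply in inverse form: P = 66 + 4Q.
Without the tax, 83 - 5Q = 66 + 4Q so Q* = 1.8889 and P* = 73.5556.
A tax on sellers shifts supply up by 6: 83 - 5Q = 66 + 4Q + 6, so Q_t = 1.2222. Buyers pay P_b = 76.8889; sellers receive P_s = P_b - 6 = 70.8889.
Consumer surplus is the triangle under demand above P_b: (1/2)(1.2222)(83 - 76.8889) = 3.7346.

3.73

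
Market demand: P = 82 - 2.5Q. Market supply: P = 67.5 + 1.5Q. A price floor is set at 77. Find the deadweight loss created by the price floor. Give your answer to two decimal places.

5.28

Free-market equilibrium: 82 - 2.5Q = 67.5 + 1.5Q gives Q* = 3.625, P* = 72.9375.
At P = 77, buyers demand (82 - 77)/2.5 = 2 while sellers would supply more, so the quantity traded is 2 at price 77.
The lost-trades triangle has base Q* - 2 = 1.625 and height equal to the gap between the curves at Q = 2, which is 77 - 70.5 = 6.5. DWL = (1/2)(1.625)(6.5) = 5.2812.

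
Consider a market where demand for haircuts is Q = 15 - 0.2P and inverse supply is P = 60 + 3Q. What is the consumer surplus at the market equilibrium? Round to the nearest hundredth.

8.79

Rewriting demand in inverse form: P = 75 - 5Q.
Equilibrium: 75 - 5Q = 60 + 3Q, so Q* = 1.875 and P* = 65.625.
The demand choke price is 75, so CS = (1/2)(Q*)(75 - P*) = (1/2)(1.875)(9.375) = 8.7891.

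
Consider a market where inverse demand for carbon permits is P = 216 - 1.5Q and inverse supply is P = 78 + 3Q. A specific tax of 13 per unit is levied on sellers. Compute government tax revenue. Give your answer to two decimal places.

361.11

Pre-tax equilibrium: 216 - 1.5Q = 78 + 3Q gives Q* = 30.6667, P* = 170.
With the tax, sellers need 13 more per unit: 216 - 1.5Q = 78 + 3Q + 13, so Q_t = 27.7778. Buyers pay P_b = 174.3333; sellers receive P_s = P_b - 13 = 161.3333.
Tax revenue = t x Q_t = 13 x 27.7778 = 361.1111.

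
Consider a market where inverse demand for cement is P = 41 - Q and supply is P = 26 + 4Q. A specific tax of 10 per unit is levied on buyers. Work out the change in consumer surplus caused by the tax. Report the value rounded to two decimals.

Without the tax, 41 - Q = 26 + 4Q so Q* = 3 and P* = 38.
A tax on buyers shifts demand down by 10: (41 - 10) - Q = 26 + 4Q, so Q_t = 1. Buyers pay P_b = 40; sellers receive P_s = P_b - 10 = 30.
Consumers lose the trapezoid between P* and P_b out to Q_t plus the triangle from Q_t to Q*: change in CS = 0.5 - 4.5 = -4.

-4.00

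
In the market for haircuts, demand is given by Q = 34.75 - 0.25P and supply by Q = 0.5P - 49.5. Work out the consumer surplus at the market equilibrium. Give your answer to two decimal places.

Rewriting demand in inverse form: P = 139 - 4Q.
Rewriting supply in inverse form: P = 99 + 2Q.
Setting demand equal to supply, 40 = 6Q, so Q* = 6.6667 and P* = 112.3333.
Consumer surplus is the triangle under demand above P*: (1/2)(6.6667)(139 - 112.3333) = (1/2)(6.6667)(26.6667) = 88.8889.

88.89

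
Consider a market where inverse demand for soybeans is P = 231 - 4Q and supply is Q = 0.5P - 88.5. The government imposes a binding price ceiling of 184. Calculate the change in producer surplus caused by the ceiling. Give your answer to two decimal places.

Rewriting supply in inverse form: P = 177 + 2Q.
Free-market equilibrium: 231 - 4Q = 177 + 2Q gives Q* = 9, P* = 195.
At the ceiling price 184, quantity supplied is (184 - 177)/2 = 3.5; supply is the short side, so Q = 3.5 trades at P = 184.
PS goes from (1/2)(9)(18) = 81 to 12.25 (computed as (184 - 177)(3.5) - (1/2)(2)(3.5)^2), a change of -68.75.

-68.75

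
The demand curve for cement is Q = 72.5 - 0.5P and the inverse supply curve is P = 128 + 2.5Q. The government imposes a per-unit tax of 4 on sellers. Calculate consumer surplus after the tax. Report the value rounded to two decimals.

8.35

Rewriting demand in inverse form: P = 145 - 2Q.
Without the tax, 145 - 2Q = 128 + 2.5Q so Q* = 3.7778 and P* = 137.4444.
With the tax, sellers need 4 more per unit: 145 - 2Q = 128 + 2.5Q + 4, so Q_t = 2.8889. Buyers pay P_b = 139.2222; sellers receive P_s = P_b - 4 = 135.2222.
CS = (1/2)(Q_t)(145 - P_b) = (1/2)(2.8889)(5.7778) = 8.3457.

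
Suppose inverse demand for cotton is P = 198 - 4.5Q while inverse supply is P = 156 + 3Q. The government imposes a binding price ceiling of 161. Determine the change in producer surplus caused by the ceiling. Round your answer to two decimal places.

-42.87

Without the control, 198 - 4.5Q = 156 + 3Q so Q* = 5.6 and P* = 172.8.
At P = 161, sellers supply (161 - 156)/3 = 1.6667 while buyers want more, so the quantity traded is 1.6667 at price 161.
PS goes from (1/2)(5.6)(16.8) = 47.04 to 4.1667 (computed as (161 - 156)(1.6667) - (1/2)(3)(1.6667)^2), a change of -42.8733.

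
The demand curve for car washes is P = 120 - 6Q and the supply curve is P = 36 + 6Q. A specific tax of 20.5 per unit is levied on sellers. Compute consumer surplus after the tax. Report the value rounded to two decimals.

Without the tax, 120 - 6Q = 36 + 6Q so Q* = 7 and P* = 78.
A tax on sellers shifts supply up by 20.5: 120 - 6Q = 36 + 6Q + 20.5, so Q_t = 5.2917. Buyers pay P_b = 88.25; sellers receive P_s = P_b - 20.5 = 67.75.
CS = (1/2)(Q_t)(120 - P_b) = (1/2)(5.2917)(31.75) = 84.0052.

84.01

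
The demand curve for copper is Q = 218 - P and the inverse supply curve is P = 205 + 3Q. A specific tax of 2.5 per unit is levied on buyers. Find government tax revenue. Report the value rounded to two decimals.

Rewriting demand in inverse form: P = 218 - Q.
Pre-tax equilibrium: 218 - Q = 205 + 3Q gives Q* = 3.25, P* = 214.75.
With the tax, buyers' net willingness to pay falls by 2.5: (218 - 2.5) - Q = 205 + 3Q, so Q_t = 2.625. Buyers pay P_b = 215.375; sellers receive P_s = P_b - 2.5 = 212.875.
Revenue is the tax times quantity traded: 2.5 x 2.625 = 6.5625.

6.56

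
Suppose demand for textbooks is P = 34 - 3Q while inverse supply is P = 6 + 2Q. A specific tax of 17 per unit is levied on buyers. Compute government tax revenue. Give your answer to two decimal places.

Without the tax, 34 - 3Q = 6 + 2Q so Q* = 5.6 and P* = 17.2.
With the tax, buyers' net willingness to pay falls by 17: (34 - 17) - 3Q = 6 + 2Q, so Q_t = 2.2. Buyers pay P_b = 27.4; sellers receive P_s = P_b - 17 = 10.4.
Tax revenue = t x Q_t = 17 x 2.2 = 37.4.

37.40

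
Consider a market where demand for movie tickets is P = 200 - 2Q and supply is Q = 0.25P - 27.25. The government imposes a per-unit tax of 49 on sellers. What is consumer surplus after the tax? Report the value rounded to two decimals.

49.00

Rewriting supply in inverse form: P = 109 + 4Q.
Without the tax, 200 - 2Q = 109 + 4Q so Q* = 15.1667 and P* = 169.6667.
With the tax, sellers need 49 more per unit: 200 - 2Q = 109 + 4Q + 49, so Q_t = 7. Buyers pay P_b = 186; sellers receive P_s = P_b - 49 = 137.
CS = (1/2)(Q_t)(200 - P_b) = (1/2)(7)(14) = 49.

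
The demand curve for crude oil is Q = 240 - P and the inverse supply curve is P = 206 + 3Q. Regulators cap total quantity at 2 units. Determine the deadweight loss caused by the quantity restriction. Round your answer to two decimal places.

84.50

Rewriting demand in inverse form: P = 240 - Q.
Unrestricted equilibrium: Q* = (240 - 206)/(1 + 3) = 8.5.
At Q = 2 the demand price is 240 - (2) = 238 and the supply price is 206 + 3(2) = 212.
Deadweight loss is the triangle between the curves from 2 to 8.5: (1/2)(238 - 212)(8.5 - 2) = 84.5.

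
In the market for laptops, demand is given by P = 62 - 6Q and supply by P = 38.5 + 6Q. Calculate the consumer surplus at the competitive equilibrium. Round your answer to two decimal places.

Equilibrium: 62 - 6Q = 38.5 + 6Q, so Q* = 1.9583 and P* = 50.25.
The demand choke price is 62, so CS = (1/2)(Q*)(62 - P*) = (1/2)(1.9583)(11.75) = 11.5052.

11.51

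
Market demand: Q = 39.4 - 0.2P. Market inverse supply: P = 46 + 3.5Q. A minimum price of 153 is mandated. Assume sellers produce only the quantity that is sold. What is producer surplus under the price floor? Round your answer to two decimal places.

806.08

Rewriting demand in inverse form: P = 197 - 5Q.
Without the control, 197 - 5Q = 46 + 3.5Q so Q* = 17.7647 and P* = 108.1765.
At P = 153, buyers demand (197 - 153)/5 = 8.8 while sellers would supply more, so the quantity traded is 8.8 at price 153.
The supply price at Q = 8.8 is 76.8. PS is the trapezoid between 153 and supply over [0, 8.8]: (1/2)[(153 - 46) + (153 - 76.8)](8.8) = 806.08.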